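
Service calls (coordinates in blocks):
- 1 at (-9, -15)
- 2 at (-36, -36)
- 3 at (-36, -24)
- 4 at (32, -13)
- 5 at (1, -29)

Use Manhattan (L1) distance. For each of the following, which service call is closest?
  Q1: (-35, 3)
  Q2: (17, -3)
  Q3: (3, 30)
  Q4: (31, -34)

Q1→3; Q2→4; Q3→1; Q4→4

Q1 at (-35, 3):
  1: 44 blocks
  2: 40 blocks
  3: 28 blocks
  4: 83 blocks
  5: 68 blocks
  → nearest: 3 (28 blocks)
Q2 at (17, -3):
  1: 38 blocks
  2: 86 blocks
  3: 74 blocks
  4: 25 blocks
  5: 42 blocks
  → nearest: 4 (25 blocks)
Q3 at (3, 30):
  1: 57 blocks
  2: 105 blocks
  3: 93 blocks
  4: 72 blocks
  5: 61 blocks
  → nearest: 1 (57 blocks)
Q4 at (31, -34):
  1: 59 blocks
  2: 69 blocks
  3: 77 blocks
  4: 22 blocks
  5: 35 blocks
  → nearest: 4 (22 blocks)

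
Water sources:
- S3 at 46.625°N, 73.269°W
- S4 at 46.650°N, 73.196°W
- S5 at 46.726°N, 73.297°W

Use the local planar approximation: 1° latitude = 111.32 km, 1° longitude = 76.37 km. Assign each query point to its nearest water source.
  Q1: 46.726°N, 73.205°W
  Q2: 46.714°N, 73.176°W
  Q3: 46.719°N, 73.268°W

Q1 at 46.726°N, 73.205°W:
  S3: √((-0.101·111.32)² + (-0.064·76.37)²) = √(126.41224 + 23.88942) = 12.260 km
  S4: √((-0.076·111.32)² + (0.009·76.37)²) = √(71.57701 + 0.47242) = 8.488 km
  S5: √((0.000·111.32)² + (-0.092·76.37)²) = √(0.00000 + 49.36524) = 7.026 km
  → nearest: S5 (7.026 km)
Q2 at 46.714°N, 73.176°W:
  S3: √((-0.089·111.32)² + (-0.093·76.37)²) = √(98.15816 + 50.44423) = 12.190 km
  S4: √((-0.064·111.32)² + (-0.020·76.37)²) = √(50.75822 + 2.33295) = 7.286 km
  S5: √((0.012·111.32)² + (-0.121·76.37)²) = √(1.78447 + 85.39183) = 9.337 km
  → nearest: S4 (7.286 km)
Q3 at 46.719°N, 73.268°W:
  S3: √((-0.094·111.32)² + (-0.001·76.37)²) = √(109.49697 + 0.00583) = 10.464 km
  S4: √((-0.069·111.32)² + (0.072·76.37)²) = √(58.99899 + 30.23504) = 9.446 km
  S5: √((0.007·111.32)² + (-0.029·76.37)²) = √(0.60721 + 4.90503) = 2.348 km
  → nearest: S5 (2.348 km)

Q1→S5; Q2→S4; Q3→S5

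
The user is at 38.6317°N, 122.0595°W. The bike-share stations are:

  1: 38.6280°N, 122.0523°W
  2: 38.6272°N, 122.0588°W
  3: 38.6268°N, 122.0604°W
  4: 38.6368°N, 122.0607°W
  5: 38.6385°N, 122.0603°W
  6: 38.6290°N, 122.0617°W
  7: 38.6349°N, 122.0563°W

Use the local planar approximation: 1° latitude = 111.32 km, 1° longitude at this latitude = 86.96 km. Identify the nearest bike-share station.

Distances from 38.6317°N, 122.0595°W:
1: √((-0.0037·111.32)² + (0.0072·86.96)²) = √(0.169648 + 0.392016) = 0.7494 km
2: √((-0.0045·111.32)² + (0.0007·86.96)²) = √(0.250941 + 0.003705) = 0.5046 km
3: √((-0.0049·111.32)² + (-0.0009·86.96)²) = √(0.297535 + 0.006125) = 0.5511 km
4: √((0.0051·111.32)² + (-0.0012·86.96)²) = √(0.322320 + 0.010889) = 0.5772 km
5: √((0.0068·111.32)² + (-0.0008·86.96)²) = √(0.573013 + 0.004840) = 0.7602 km
6: √((-0.0027·111.32)² + (-0.0022·86.96)²) = √(0.090339 + 0.036600) = 0.3563 km
7: √((0.0032·111.32)² + (0.0032·86.96)²) = √(0.126896 + 0.077435) = 0.4520 km
Minimum: 6 at 0.3563 km.

6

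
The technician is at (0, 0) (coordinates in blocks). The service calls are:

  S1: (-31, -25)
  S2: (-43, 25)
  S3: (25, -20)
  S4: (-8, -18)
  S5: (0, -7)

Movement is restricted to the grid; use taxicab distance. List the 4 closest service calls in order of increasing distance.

Distances from (0, 0):
S1: |-31| + |-25| = 31 + 25 = 56 blocks
S2: |-43| + |25| = 43 + 25 = 68 blocks
S3: |25| + |-20| = 25 + 20 = 45 blocks
S4: |-8| + |-18| = 8 + 18 = 26 blocks
S5: |0| + |-7| = 0 + 7 = 7 blocks
Sorted: S5 (7 blocks) < S4 (26 blocks) < S3 (45 blocks) < S1 (56 blocks) < S2 (68 blocks)

S5, S4, S3, S1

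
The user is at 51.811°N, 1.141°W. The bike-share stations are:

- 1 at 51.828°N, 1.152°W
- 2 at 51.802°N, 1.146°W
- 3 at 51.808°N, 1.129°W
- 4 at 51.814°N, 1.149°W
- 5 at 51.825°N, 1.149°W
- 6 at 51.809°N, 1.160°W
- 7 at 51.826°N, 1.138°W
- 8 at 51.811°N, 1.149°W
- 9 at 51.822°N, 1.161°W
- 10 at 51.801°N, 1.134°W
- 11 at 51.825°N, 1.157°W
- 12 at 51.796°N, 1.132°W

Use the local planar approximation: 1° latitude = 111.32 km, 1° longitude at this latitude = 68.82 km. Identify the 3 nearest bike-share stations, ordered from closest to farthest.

Distances from 51.811°N, 1.141°W:
1: 2.038 km
2: 1.059 km
3: 0.891 km
4: 0.644 km
5: 1.653 km
6: 1.326 km
7: 1.683 km
8: 0.551 km
9: 1.842 km
10: 1.213 km
11: 1.908 km
12: 1.781 km
Sorted: 8 (0.551 km) < 4 (0.644 km) < 3 (0.891 km) < 2 (1.059 km) < 10 (1.213 km) < …

8, 4, 3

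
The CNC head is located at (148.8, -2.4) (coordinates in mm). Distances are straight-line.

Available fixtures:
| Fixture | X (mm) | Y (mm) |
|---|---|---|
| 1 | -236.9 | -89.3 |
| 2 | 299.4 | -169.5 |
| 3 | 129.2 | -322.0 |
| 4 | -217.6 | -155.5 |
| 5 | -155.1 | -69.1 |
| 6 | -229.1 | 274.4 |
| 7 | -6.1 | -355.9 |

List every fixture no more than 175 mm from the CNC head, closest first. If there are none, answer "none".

none

Distances from (148.8, -2.4):
1: √((-385.7)² + (-86.9)²) = √(148764.490 + 7551.610) = 395.4 mm
2: √((150.6)² + (-167.1)²) = √(22680.360 + 27922.410) = 225.0 mm
3: √((-19.6)² + (-319.6)²) = √(384.160 + 102144.160) = 320.2 mm
4: √((-366.4)² + (-153.1)²) = √(134248.960 + 23439.610) = 397.1 mm
5: √((-303.9)² + (-66.7)²) = √(92355.210 + 4448.890) = 311.1 mm
6: √((-377.9)² + (276.8)²) = √(142808.410 + 76618.240) = 468.4 mm
7: √((-154.9)² + (-353.5)²) = √(23994.010 + 124962.250) = 385.9 mm
Threshold 175 mm: none within range.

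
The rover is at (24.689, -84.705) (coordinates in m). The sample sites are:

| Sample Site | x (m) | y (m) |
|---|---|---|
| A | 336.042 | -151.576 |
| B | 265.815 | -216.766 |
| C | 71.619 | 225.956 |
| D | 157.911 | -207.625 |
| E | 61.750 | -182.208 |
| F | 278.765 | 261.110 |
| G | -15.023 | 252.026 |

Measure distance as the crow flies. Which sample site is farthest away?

Distances from (24.689, -84.705):
A: √((311.353)² + (-66.871)²) = √(96940.69061 + 4471.73064) = 318.453 m
B: √((241.126)² + (-132.061)²) = √(58141.74788 + 17440.10772) = 274.922 m
C: √((46.930)² + (310.661)²) = √(2202.42490 + 96510.25692) = 314.186 m
D: √((133.222)² + (-122.920)²) = √(17748.10128 + 15109.32640) = 181.266 m
E: √((37.061)² + (-97.503)²) = √(1373.51772 + 9506.83501) = 104.309 m
F: √((254.076)² + (345.815)²) = √(64554.61378 + 119588.01422) = 429.118 m
G: √((-39.712)² + (336.731)²) = √(1577.04294 + 113387.76636) = 339.065 m
Maximum: F at 429.118 m.

F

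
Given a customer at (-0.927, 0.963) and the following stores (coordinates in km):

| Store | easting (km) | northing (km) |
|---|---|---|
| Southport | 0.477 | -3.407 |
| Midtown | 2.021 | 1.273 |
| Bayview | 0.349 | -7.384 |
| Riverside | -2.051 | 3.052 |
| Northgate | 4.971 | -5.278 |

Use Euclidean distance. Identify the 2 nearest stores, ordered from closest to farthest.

Riverside, Midtown

Distances from (-0.927, 0.963):
Southport: √((1.404)² + (-4.370)²) = √(1.97122 + 19.09690) = 4.590 km
Midtown: √((2.948)² + (0.310)²) = √(8.69070 + 0.09610) = 2.964 km
Bayview: √((1.276)² + (-8.347)²) = √(1.62818 + 69.67241) = 8.444 km
Riverside: √((-1.124)² + (2.089)²) = √(1.26338 + 4.36392) = 2.372 km
Northgate: √((5.898)² + (-6.241)²) = √(34.78640 + 38.95008) = 8.587 km
Sorted: Riverside (2.372 km) < Midtown (2.964 km) < Southport (4.590 km) < Bayview (8.444 km) < …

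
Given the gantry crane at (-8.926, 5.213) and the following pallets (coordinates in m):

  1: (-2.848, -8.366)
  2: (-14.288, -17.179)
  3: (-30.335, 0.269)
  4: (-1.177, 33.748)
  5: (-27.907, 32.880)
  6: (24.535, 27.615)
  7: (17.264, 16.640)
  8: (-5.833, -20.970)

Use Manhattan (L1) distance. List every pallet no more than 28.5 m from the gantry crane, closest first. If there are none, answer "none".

1, 3, 2

Distances from (-8.926, 5.213):
1: |6.078| + |-13.579| = 6.078 + 13.579 = 19.657 m
2: |-5.362| + |-22.392| = 5.362 + 22.392 = 27.754 m
3: |-21.409| + |-4.944| = 21.409 + 4.944 = 26.353 m
4: |7.749| + |28.535| = 7.749 + 28.535 = 36.284 m
5: |-18.981| + |27.667| = 18.981 + 27.667 = 46.648 m
6: |33.461| + |22.402| = 33.461 + 22.402 = 55.863 m
7: |26.190| + |11.427| = 26.190 + 11.427 = 37.617 m
8: |3.093| + |-26.183| = 3.093 + 26.183 = 29.276 m
Threshold 28.5 m: 1 (19.657 m), 3 (26.353 m), 2 (27.754 m) are within range.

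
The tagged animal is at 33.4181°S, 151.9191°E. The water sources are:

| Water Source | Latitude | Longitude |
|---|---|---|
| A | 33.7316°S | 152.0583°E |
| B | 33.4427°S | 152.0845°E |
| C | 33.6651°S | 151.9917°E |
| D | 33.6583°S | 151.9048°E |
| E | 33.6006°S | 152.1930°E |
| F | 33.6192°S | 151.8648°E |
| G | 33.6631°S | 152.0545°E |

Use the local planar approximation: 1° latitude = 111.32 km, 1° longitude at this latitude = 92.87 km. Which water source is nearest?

Distances from 33.4181°S, 151.9191°E:
A: √((-0.3135·111.32)² + (0.1392·92.87)²) = √(1217.927637 + 167.120360) = 37.2162 km
B: √((-0.0246·111.32)² + (0.1654·92.87)²) = √(7.499229 + 235.951043) = 15.6029 km
C: √((-0.2470·111.32)² + (0.0726·92.87)²) = √(756.032216 + 45.459445) = 28.3106 km
D: √((-0.2402·111.32)² + (-0.0143·92.87)²) = √(714.977544 + 1.763693) = 26.7720 km
E: √((-0.1825·111.32)² + (0.2739·92.87)²) = √(412.735793 + 647.045700) = 32.5543 km
F: √((-0.2011·111.32)² + (-0.0543·92.87)²) = √(501.153233 + 25.430245) = 22.9474 km
G: √((-0.2450·111.32)² + (0.1354·92.87)²) = √(743.838348 + 158.120515) = 30.0326 km
Minimum: B at 15.6029 km.

B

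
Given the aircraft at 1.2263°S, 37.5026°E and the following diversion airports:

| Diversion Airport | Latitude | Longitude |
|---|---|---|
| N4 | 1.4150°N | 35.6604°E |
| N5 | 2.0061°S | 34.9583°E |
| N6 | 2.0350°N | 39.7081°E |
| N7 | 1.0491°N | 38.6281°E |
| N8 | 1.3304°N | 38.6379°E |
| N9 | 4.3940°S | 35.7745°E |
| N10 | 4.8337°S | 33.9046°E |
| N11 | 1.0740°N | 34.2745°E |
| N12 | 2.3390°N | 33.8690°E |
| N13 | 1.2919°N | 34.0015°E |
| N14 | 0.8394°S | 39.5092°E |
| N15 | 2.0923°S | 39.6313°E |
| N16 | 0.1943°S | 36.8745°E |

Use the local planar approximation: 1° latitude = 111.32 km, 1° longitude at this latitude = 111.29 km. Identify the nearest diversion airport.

Distances from 1.2263°S, 37.5026°E:
N4: 358.4493 km
N5: 296.1627 km
N6: 438.2346 km
N7: 282.5755 km
N8: 311.3962 km
N9: 401.6638 km
N10: 567.0982 km
N11: 441.1756 km
N12: 566.6100 km
N13: 480.0000 km
N14: 227.4299 km
N15: 255.7667 km
N16: 134.4772 km
Minimum: N16 at 134.4772 km.

N16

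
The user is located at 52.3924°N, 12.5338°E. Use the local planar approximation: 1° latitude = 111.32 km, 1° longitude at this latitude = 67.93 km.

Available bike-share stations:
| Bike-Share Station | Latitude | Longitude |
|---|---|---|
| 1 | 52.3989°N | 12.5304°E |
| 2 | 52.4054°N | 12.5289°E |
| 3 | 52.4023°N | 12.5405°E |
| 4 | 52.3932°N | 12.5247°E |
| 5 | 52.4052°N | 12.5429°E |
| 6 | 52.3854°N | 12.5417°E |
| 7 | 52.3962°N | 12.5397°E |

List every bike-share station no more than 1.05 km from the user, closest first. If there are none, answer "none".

Distances from 52.3924°N, 12.5338°E:
1: √((0.0065·111.32)² + (-0.0034·67.93)²) = √(0.523568 + 0.053343) = 0.7595 km
2: √((0.0130·111.32)² + (-0.0049·67.93)²) = √(2.094272 + 0.110794) = 1.4849 km
3: √((0.0099·111.32)² + (0.0067·67.93)²) = √(1.214554 + 0.207144) = 1.1923 km
4: √((0.0008·111.32)² + (-0.0091·67.93)²) = √(0.007931 + 0.382125) = 0.6245 km
5: √((0.0128·111.32)² + (0.0091·67.93)²) = √(2.030329 + 0.382125) = 1.5532 km
6: √((-0.0070·111.32)² + (0.0079·67.93)²) = √(0.607215 + 0.287990) = 0.9462 km
7: √((0.0038·111.32)² + (0.0059·67.93)²) = √(0.178943 + 0.160630) = 0.5827 km
Threshold 1.05 km: 7 (0.5827 km), 4 (0.6245 km), 1 (0.7595 km), 6 (0.9462 km) are within range.

7, 4, 1, 6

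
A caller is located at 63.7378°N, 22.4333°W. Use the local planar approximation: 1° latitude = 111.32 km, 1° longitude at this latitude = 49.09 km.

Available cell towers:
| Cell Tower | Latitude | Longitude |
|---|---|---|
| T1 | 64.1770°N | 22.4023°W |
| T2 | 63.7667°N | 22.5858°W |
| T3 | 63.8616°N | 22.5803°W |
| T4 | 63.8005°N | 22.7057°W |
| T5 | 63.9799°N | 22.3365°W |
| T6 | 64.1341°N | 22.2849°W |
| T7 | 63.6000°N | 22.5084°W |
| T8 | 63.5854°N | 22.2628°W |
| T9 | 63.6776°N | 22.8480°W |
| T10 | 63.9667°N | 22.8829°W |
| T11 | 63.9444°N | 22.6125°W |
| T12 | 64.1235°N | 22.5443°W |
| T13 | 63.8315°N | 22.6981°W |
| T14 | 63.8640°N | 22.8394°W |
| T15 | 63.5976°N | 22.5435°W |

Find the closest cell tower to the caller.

T2

Distances from 63.7378°N, 22.4333°W:
T1: √((0.4392·111.32)² + (0.0310·49.09)²) = √(2390.402631 + 2.315845) = 48.9154 km
T2: √((0.0289·111.32)² + (-0.1525·49.09)²) = √(10.350041 + 56.043565) = 8.1482 km
T3: √((0.1238·111.32)² + (-0.1470·49.09)²) = √(189.927427 + 52.073975) = 15.5564 km
T4: √((0.0627·111.32)² + (-0.2724·49.09)²) = √(48.717105 + 178.813486) = 15.0841 km
T5: √((0.2421·111.32)² + (0.0968·49.09)²) = √(726.333331 + 22.580668) = 27.3663 km
T6: √((0.3963·111.32)² + (0.1484·49.09)²) = √(1946.231691 + 53.070584) = 44.7136 km
T7: √((-0.1378·111.32)² + (-0.0751·49.09)²) = √(235.312409 + 13.591455) = 15.7767 km
T8: √((-0.1524·111.32)² + (0.1705·49.09)²) = √(287.816925 + 70.054305) = 18.9175 km
T9: √((-0.0602·111.32)² + (-0.4147·49.09)²) = √(44.909620 + 414.432814) = 21.4323 km
T10: √((0.2289·111.32)² + (-0.4496·49.09)²) = √(649.288903 + 487.123038) = 33.7107 km
T11: √((0.2066·111.32)² + (-0.1792·49.09)²) = √(528.940754 + 77.385942) = 24.6237 km
T12: √((0.3857·111.32)² + (-0.1110·49.09)²) = √(1843.510744 + 29.691492) = 43.2805 km
T13: √((0.0937·111.32)² + (-0.2648·49.09)²) = √(108.799169 + 168.974833) = 16.6666 km
T14: √((0.1262·111.32)² + (-0.4061·49.09)²) = √(197.362712 + 397.422127) = 24.3882 km
T15: √((-0.1402·111.32)² + (-0.1102·49.09)²) = √(243.580447 + 29.265049) = 16.5180 km
Minimum: T2 at 8.1482 km.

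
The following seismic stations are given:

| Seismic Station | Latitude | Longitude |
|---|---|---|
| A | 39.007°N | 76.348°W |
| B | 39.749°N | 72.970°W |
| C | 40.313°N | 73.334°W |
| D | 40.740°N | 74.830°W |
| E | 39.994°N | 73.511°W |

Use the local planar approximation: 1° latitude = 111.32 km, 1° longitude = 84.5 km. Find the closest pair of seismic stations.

C and E

Pairwise distances:
A–B: 297.152 km
A–C: 293.257 km
A–D: 231.669 km
A–E: 263.706 km
B–C: 69.914 km
B–D: 192.022 km
B–E: 53.232 km
C–D: 135.053 km
C–E: 38.532 km
D–E: 138.992 km
Closest pair: C–E at 38.532 km.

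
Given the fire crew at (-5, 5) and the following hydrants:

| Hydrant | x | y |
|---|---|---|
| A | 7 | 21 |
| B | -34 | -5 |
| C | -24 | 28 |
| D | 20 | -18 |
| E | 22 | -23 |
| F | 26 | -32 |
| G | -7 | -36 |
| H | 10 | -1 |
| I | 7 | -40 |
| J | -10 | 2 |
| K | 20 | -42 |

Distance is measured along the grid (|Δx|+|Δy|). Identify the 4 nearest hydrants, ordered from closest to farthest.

Distances from (-5, 5):
A: |12| + |16| = 12 + 16 = 28
B: |-29| + |-10| = 29 + 10 = 39
C: |-19| + |23| = 19 + 23 = 42
D: |25| + |-23| = 25 + 23 = 48
E: |27| + |-28| = 27 + 28 = 55
F: |31| + |-37| = 31 + 37 = 68
G: |-2| + |-41| = 2 + 41 = 43
H: |15| + |-6| = 15 + 6 = 21
I: |12| + |-45| = 12 + 45 = 57
J: |-5| + |-3| = 5 + 3 = 8
K: |25| + |-47| = 25 + 47 = 72
Sorted: J (8) < H (21) < A (28) < B (39) < C (42) < G (43) < …

J, H, A, B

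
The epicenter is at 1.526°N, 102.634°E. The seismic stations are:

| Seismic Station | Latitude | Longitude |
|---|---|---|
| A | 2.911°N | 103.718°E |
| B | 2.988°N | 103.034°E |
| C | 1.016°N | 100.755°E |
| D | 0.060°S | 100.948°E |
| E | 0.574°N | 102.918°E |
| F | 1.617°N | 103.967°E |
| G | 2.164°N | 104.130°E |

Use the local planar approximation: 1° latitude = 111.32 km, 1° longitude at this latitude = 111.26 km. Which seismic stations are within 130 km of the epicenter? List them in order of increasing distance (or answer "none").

E

Distances from 1.526°N, 102.634°E:
A: √((1.385·111.32)² + (1.084·111.26)²) = √(23770.91736 + 14545.76864) = 195.746 km
B: √((1.462·111.32)² + (0.400·111.26)²) = √(26487.51042 + 1980.60602) = 168.725 km
C: √((-0.510·111.32)² + (-1.879·111.26)²) = √(3223.19624 + 43705.05503) = 216.629 km
D: √((-1.586·111.32)² + (-1.686·111.26)²) = √(31171.14542 + 35187.89212) = 257.602 km
E: √((-0.952·111.32)² + (0.284·111.26)²) = √(11231.04823 + 998.42349) = 110.587 km
F: √((0.091·111.32)² + (1.333·111.26)²) = √(102.61933 + 21995.73152) = 148.655 km
G: √((0.638·111.32)² + (1.496·111.26)²) = √(5044.14721 + 27703.92471) = 180.964 km
Threshold 130 km: E (110.587 km) is within range.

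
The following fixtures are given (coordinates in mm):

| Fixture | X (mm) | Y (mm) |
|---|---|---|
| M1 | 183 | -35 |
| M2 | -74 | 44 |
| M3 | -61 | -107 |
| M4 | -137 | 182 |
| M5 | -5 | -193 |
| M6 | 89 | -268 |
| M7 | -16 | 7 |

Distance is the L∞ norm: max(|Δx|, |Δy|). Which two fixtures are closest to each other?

Pairwise distances:
M1–M2: 257 mm
M1–M3: 244 mm
M1–M4: 320 mm
M1–M5: 188 mm
M1–M6: 233 mm
M1–M7: 199 mm
M2–M3: 151 mm
M2–M4: 138 mm
M2–M5: 237 mm
M2–M6: 312 mm
M2–M7: 58 mm
M3–M4: 289 mm
M3–M5: 86 mm
M3–M6: 161 mm
M3–M7: 114 mm
M4–M5: 375 mm
M4–M6: 450 mm
M4–M7: 175 mm
M5–M6: 94 mm
M5–M7: 200 mm
M6–M7: 275 mm
Closest pair: M2–M7 at 58 mm.

M2 and M7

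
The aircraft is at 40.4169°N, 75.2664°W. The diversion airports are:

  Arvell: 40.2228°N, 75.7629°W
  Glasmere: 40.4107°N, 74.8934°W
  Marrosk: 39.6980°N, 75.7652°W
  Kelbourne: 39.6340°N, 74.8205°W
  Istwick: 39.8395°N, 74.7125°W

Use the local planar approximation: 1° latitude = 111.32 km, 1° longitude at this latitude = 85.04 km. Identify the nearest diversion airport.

Glasmere

Distances from 40.4169°N, 75.2664°W:
Arvell: 47.4299 km
Glasmere: 31.7274 km
Marrosk: 90.5746 km
Kelbourne: 95.0443 km
Istwick: 79.6880 km
Minimum: Glasmere at 31.7274 km.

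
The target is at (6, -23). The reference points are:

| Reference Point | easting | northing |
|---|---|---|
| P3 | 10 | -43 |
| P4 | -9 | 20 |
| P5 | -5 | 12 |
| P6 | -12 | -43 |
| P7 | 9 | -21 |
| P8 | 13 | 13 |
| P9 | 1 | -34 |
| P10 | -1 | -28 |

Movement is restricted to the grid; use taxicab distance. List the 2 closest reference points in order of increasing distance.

P7, P10

Distances from (6, -23):
P3: |4| + |-20| = 4 + 20 = 24
P4: |-15| + |43| = 15 + 43 = 58
P5: |-11| + |35| = 11 + 35 = 46
P6: |-18| + |-20| = 18 + 20 = 38
P7: |3| + |2| = 3 + 2 = 5
P8: |7| + |36| = 7 + 36 = 43
P9: |-5| + |-11| = 5 + 11 = 16
P10: |-7| + |-5| = 7 + 5 = 12
Sorted: P7 (5) < P10 (12) < P9 (16) < P3 (24) < …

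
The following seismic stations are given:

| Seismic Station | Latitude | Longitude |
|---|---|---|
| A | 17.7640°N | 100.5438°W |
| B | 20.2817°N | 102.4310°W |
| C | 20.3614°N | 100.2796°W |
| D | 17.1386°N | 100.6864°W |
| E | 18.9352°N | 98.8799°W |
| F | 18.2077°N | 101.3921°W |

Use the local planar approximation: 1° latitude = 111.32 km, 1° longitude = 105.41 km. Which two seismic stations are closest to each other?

A and D

Pairwise distances:
A–B: √((2.5177·111.32)² + (-1.8872·105.41)²) = √(78551.476937 + 39573.046231) = 343.6925 km
A–C: √((2.5974·111.32)² + (0.2642·105.41)²) = √(83603.424630 + 775.584736) = 290.4807 km
A–D: √((-0.6254·111.32)² + (-0.1426·105.41)²) = √(4846.878679 + 225.944970) = 71.2238 km
A–E: √((1.1712·111.32)² + (1.6639·105.41)²) = √(16998.418712 + 30762.248078) = 218.5421 km
A–F: √((0.4437·111.32)² + (-0.8483·105.41)²) = √(2439.637233 + 7995.811749) = 102.1540 km
B–C: √((0.0797·111.32)² + (2.1514·105.41)²) = √(78.716004 + 51428.748404) = 226.9526 km
B–D: √((-3.1431·111.32)² + (1.7446·105.41)²) = √(122422.936524 + 33818.579594) = 395.2740 km
B–E: √((-1.3465·111.32)² + (3.5511·105.41)²) = √(22467.725582 + 140116.548679) = 403.2174 km
B–F: √((-2.0740·111.32)² + (1.0389·105.41)²) = √(53304.503122 + 11992.538440) = 255.5329 km
C–D: √((-3.2228·111.32)² + (-0.4068·105.41)²) = √(128710.241526 + 1838.761980) = 361.3157 km
C–E: √((-1.4262·111.32)² + (1.3997·105.41)²) = √(25206.193133 + 21768.753011) = 216.7370 km
C–F: √((-2.1537·111.32)² + (-1.1125·105.41)²) = √(57480.006878 + 13751.930409) = 266.8931 km
D–E: √((1.7966·111.32)² + (1.8065·105.41)²) = √(39999.004806 + 36260.981769) = 276.1521 km
D–F: √((1.0691·111.32)² + (-0.7057·105.41)²) = √(14163.906605 + 5533.550294) = 140.3476 km
E–F: √((-0.7275·111.32)² + (-2.5122·105.41)²) = √(6558.618816 + 70124.866780) = 276.9178 km
Closest pair: A–D at 71.2238 km.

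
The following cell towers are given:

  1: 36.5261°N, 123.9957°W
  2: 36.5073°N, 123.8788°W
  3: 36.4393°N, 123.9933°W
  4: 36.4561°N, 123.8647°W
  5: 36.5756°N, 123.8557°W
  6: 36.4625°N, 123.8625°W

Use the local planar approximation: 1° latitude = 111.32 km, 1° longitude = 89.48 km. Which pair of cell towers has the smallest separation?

Pairwise distances:
4–6: √((0.0064·111.32)² + (0.0022·89.48)²) = √(0.507582 + 0.038752) = 0.7391 km
2–6: √((-0.0448·111.32)² + (0.0163·89.48)²) = √(24.871525 + 2.127292) = 5.1960 km
2–4: √((-0.0512·111.32)² + (0.0141·89.48)²) = √(32.485258 + 1.591806) = 5.8376 km
2–5: √((0.0683·111.32)² + (0.0231·89.48)²) = √(57.807981 + 4.272439) = 7.8791 km
1–3: √((-0.0868·111.32)² + (0.0024·89.48)²) = √(93.365375 + 0.046118) = 9.6650 km
1–2: √((-0.0188·111.32)² + (0.1169·89.48)²) = √(4.379879 + 109.416035) = 10.6675 km
3–4: √((0.0168·111.32)² + (0.1286·89.48)²) = √(3.497558 + 132.413995) = 11.6581 km
3–6: √((0.0232·111.32)² + (0.1308·89.48)²) = √(6.669947 + 136.983241) = 11.9855 km
5–6: √((-0.1131·111.32)² + (-0.0068·89.48)²) = √(158.515453 + 0.370228) = 12.6050 km
2–3: √((-0.0680·111.32)² + (-0.1145·89.48)²) = √(57.301266 + 104.969451) = 12.7386 km
4–5: √((0.1195·111.32)² + (0.0090·89.48)²) = √(176.962892 + 0.648540) = 13.3271 km
1–5: √((0.0495·111.32)² + (0.1400·89.48)²) = √(30.363847 + 156.930740) = 13.6856 km
1–6: √((-0.0636·111.32)² + (0.1332·89.48)²) = √(50.125720 + 142.056268) = 13.8630 km
1–4: √((-0.0700·111.32)² + (0.1310·89.48)²) = √(60.721498 + 137.402471) = 14.0757 km
3–5: √((0.1363·111.32)² + (0.1376·89.48)²) = √(230.217380 + 151.596376) = 19.5401 km
Closest pair: 4–6 at 0.7391 km.

4 and 6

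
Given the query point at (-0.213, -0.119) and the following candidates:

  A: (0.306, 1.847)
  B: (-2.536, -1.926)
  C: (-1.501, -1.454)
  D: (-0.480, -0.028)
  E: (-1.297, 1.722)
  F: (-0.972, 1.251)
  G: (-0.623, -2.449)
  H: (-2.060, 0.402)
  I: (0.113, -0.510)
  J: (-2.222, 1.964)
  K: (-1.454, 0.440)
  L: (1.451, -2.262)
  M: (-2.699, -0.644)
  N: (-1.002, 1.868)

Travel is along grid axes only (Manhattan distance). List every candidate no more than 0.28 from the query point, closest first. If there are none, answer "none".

none

Distances from (-0.213, -0.119):
A: 2.485
B: 4.130
C: 2.623
D: 0.358
E: 2.925
F: 2.129
G: 2.740
H: 2.368
I: 0.717
J: 4.092
K: 1.800
L: 3.807
M: 3.011
N: 2.776
Threshold 0.28: none within range.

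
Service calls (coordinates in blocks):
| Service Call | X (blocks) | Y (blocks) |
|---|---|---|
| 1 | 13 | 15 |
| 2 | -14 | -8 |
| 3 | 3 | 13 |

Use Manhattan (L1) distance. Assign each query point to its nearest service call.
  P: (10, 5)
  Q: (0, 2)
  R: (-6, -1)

P at (10, 5):
  1: 13 blocks
  2: 37 blocks
  3: 15 blocks
  → nearest: 1 (13 blocks)
Q at (0, 2):
  1: 26 blocks
  2: 24 blocks
  3: 14 blocks
  → nearest: 3 (14 blocks)
R at (-6, -1):
  1: 35 blocks
  2: 15 blocks
  3: 23 blocks
  → nearest: 2 (15 blocks)

P→1; Q→3; R→2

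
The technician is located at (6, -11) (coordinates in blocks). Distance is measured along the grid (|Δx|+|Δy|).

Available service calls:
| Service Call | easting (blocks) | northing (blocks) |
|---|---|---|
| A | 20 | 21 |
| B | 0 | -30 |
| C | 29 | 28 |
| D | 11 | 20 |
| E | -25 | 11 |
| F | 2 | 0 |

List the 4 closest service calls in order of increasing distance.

Distances from (6, -11):
A: 46 blocks
B: 25 blocks
C: 62 blocks
D: 36 blocks
E: 53 blocks
F: 15 blocks
Sorted: F (15 blocks) < B (25 blocks) < D (36 blocks) < A (46 blocks) < E (53 blocks) < C (62 blocks)

F, B, D, A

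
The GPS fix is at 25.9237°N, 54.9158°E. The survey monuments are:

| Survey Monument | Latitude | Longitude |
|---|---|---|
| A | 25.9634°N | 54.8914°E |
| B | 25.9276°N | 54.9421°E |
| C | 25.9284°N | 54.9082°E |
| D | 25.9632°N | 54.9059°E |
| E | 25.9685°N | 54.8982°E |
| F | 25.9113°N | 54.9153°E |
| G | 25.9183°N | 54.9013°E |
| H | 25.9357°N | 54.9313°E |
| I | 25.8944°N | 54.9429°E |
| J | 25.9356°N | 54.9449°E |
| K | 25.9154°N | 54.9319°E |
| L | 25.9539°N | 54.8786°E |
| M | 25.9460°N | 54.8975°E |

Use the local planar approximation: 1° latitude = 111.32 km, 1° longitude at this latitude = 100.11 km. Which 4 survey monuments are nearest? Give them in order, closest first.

Distances from 25.9237°N, 54.9158°E:
A: √((0.0397·111.32)² + (-0.0244·100.11)²) = √(19.531132 + 5.966705) = 5.0495 km
B: √((0.0039·111.32)² + (0.0263·100.11)²) = √(0.188484 + 6.932126) = 2.6684 km
C: √((0.0047·111.32)² + (-0.0076·100.11)²) = √(0.273742 + 0.578871) = 0.9234 km
D: √((0.0395·111.32)² + (-0.0099·100.11)²) = √(19.334840 + 0.982257) = 4.5074 km
E: √((0.0448·111.32)² + (-0.0176·100.11)²) = √(24.871525 + 3.104418) = 5.2892 km
F: √((-0.0124·111.32)² + (-0.0005·100.11)²) = √(1.905416 + 0.002506) = 1.3813 km
G: √((-0.0054·111.32)² + (-0.0145·100.11)²) = √(0.361355 + 2.107128) = 1.5711 km
H: √((0.0120·111.32)² + (0.0155·100.11)²) = √(1.784469 + 2.407788) = 2.0475 km
I: √((-0.0293·111.32)² + (0.0271·100.11)²) = √(10.638530 + 7.360266) = 4.2425 km
J: √((0.0119·111.32)² + (0.0291·100.11)²) = √(1.754851 + 8.486740) = 3.2002 km
K: √((-0.0083·111.32)² + (0.0161·100.11)²) = √(0.853695 + 2.597806) = 1.8578 km
L: √((0.0302·111.32)² + (-0.0372·100.11)²) = √(11.302130 + 13.868861) = 5.0171 km
M: √((0.0223·111.32)² + (-0.0183·100.11)²) = √(6.162488 + 3.356272) = 3.0852 km
Sorted: C (0.9234 km) < F (1.3813 km) < G (1.5711 km) < K (1.8578 km) < H (2.0475 km) < B (2.6684 km) < …

C, F, G, K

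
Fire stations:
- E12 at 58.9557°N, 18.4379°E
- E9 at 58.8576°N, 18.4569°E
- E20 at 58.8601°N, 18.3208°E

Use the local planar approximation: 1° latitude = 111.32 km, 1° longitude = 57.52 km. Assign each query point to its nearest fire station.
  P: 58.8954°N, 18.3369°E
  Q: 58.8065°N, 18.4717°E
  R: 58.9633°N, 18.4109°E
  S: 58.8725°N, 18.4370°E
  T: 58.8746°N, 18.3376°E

P at 58.8954°N, 18.3369°E:
  E12: √((0.0603·111.32)² + (0.1010·57.52)²) = √(45.058945 + 33.750523) = 8.8775 km
  E9: √((-0.0378·111.32)² + (0.1200·57.52)²) = √(17.706389 + 47.643126) = 8.0839 km
  E20: √((-0.0353·111.32)² + (-0.0161·57.52)²) = √(15.441725 + 0.857609) = 4.0372 km
  → nearest: E20 (4.0372 km)
Q at 58.8065°N, 18.4717°E:
  E12: √((0.1492·111.32)² + (-0.0338·57.52)²) = √(275.857021 + 3.779820) = 16.7223 km
  E9: √((0.0511·111.32)² + (-0.0148·57.52)²) = √(32.358486 + 0.724705) = 5.7518 km
  E20: √((0.0536·111.32)² + (-0.1509·57.52)²) = √(35.602129 + 75.338373) = 10.5328 km
  → nearest: E9 (5.7518 km)
R at 58.9633°N, 18.4109°E:
  E12: √((-0.0076·111.32)² + (0.0270·57.52)²) = √(0.715770 + 2.411933) = 1.7685 km
  E9: √((-0.1057·111.32)² + (0.0460·57.52)²) = √(138.451087 + 7.000893) = 12.0603 km
  E20: √((-0.1032·111.32)² + (-0.0901·57.52)²) = √(131.979291 + 26.858845) = 12.6031 km
  → nearest: E12 (1.7685 km)
S at 58.8725°N, 18.4370°E:
  E12: √((0.0832·111.32)² + (0.0009·57.52)²) = √(85.781384 + 0.002680) = 9.2620 km
  E9: √((-0.0149·111.32)² + (0.0199·57.52)²) = √(2.751180 + 1.310219) = 2.0153 km
  E20: √((-0.0124·111.32)² + (-0.1162·57.52)²) = √(1.905416 + 44.673503) = 6.8249 km
  → nearest: E9 (2.0153 km)
T at 58.8746°N, 18.3376°E:
  E12: √((0.0811·111.32)² + (0.1003·57.52)²) = √(81.505723 + 33.284315) = 10.7140 km
  E9: √((-0.0170·111.32)² + (0.1193·57.52)²) = √(3.581329 + 47.088910) = 7.1183 km
  E20: √((-0.0145·111.32)² + (-0.0168·57.52)²) = √(2.605448 + 0.933805) = 1.8813 km
  → nearest: E20 (1.8813 km)

P→E20; Q→E9; R→E12; S→E9; T→E20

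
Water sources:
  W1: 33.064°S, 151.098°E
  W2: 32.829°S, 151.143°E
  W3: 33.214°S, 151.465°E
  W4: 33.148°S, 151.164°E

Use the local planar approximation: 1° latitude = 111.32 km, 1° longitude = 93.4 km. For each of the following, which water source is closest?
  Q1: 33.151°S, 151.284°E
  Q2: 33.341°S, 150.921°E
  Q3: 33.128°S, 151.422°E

Q1 at 33.151°S, 151.284°E:
  W1: √((0.087·111.32)² + (-0.186·93.4)²) = √(93.79613 + 301.80028) = 19.890 km
  W2: √((0.322·111.32)² + (-0.141·93.4)²) = √(1284.86689 + 173.43310) = 38.188 km
  W3: √((-0.063·111.32)² + (0.181·93.4)²) = √(49.18441 + 285.79255) = 18.302 km
  W4: √((0.003·111.32)² + (-0.120·93.4)²) = √(0.11153 + 125.61926) = 11.213 km
  → nearest: W4 (11.213 km)
Q2 at 33.341°S, 150.921°E:
  W1: √((0.277·111.32)² + (0.177·93.4)²) = √(950.83669 + 273.30041) = 34.988 km
  W2: √((0.512·111.32)² + (0.222·93.4)²) = √(3248.52578 + 429.93193) = 60.650 km
  W3: √((0.127·111.32)² + (0.544·93.4)²) = √(199.87286 + 2581.61545) = 52.740 km
  W4: √((0.193·111.32)² + (0.243·93.4)²) = √(461.59491 + 515.11749) = 31.252 km
  → nearest: W4 (31.252 km)
Q3 at 33.128°S, 151.422°E:
  W1: √((0.064·111.32)² + (-0.324·93.4)²) = √(50.75822 + 915.76443) = 31.089 km
  W2: √((0.299·111.32)² + (-0.279·93.4)²) = √(1107.86992 + 679.05063) = 42.272 km
  W3: √((-0.086·111.32)² + (0.043·93.4)²) = √(91.65229 + 16.12986) = 10.382 km
  W4: √((-0.020·111.32)² + (-0.258·93.4)²) = √(4.95686 + 580.67505) = 24.200 km
  → nearest: W3 (10.382 km)

Q1→W4; Q2→W4; Q3→W3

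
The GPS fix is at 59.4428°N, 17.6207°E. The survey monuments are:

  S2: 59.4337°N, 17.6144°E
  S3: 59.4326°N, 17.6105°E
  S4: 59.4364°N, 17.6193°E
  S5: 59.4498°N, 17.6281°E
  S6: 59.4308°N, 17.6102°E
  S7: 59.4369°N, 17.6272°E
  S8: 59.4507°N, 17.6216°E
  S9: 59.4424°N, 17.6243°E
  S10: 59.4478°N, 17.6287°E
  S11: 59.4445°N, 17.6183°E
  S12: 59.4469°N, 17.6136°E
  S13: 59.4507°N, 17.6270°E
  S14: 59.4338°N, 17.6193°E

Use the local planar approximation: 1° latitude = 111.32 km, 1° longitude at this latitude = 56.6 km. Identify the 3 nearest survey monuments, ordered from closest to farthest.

S9, S11, S12

Distances from 59.4428°N, 17.6207°E:
S2: √((-0.0091·111.32)² + (-0.0063·56.6)²) = √(1.026193 + 0.127149) = 1.0739 km
S3: √((-0.0102·111.32)² + (-0.0102·56.6)²) = √(1.289278 + 0.333298) = 1.2738 km
S4: √((-0.0064·111.32)² + (-0.0014·56.6)²) = √(0.507582 + 0.006279) = 0.7168 km
S5: √((0.0070·111.32)² + (0.0074·56.6)²) = √(0.607215 + 0.175427) = 0.8847 km
S6: √((-0.0120·111.32)² + (-0.0105·56.6)²) = √(1.784469 + 0.353192) = 1.4621 km
S7: √((-0.0059·111.32)² + (0.0065·56.6)²) = √(0.431370 + 0.135350) = 0.7528 km
S8: √((0.0079·111.32)² + (0.0009·56.6)²) = √(0.773394 + 0.002595) = 0.8809 km
S9: √((-0.0004·111.32)² + (0.0036·56.6)²) = √(0.001983 + 0.041518) = 0.2086 km
S10: √((0.0050·111.32)² + (0.0080·56.6)²) = √(0.309804 + 0.205028) = 0.7175 km
S11: √((0.0017·111.32)² + (-0.0024·56.6)²) = √(0.035813 + 0.018453) = 0.2330 km
S12: √((0.0041·111.32)² + (-0.0071·56.6)²) = √(0.208312 + 0.161491) = 0.6081 km
S13: √((0.0079·111.32)² + (0.0063·56.6)²) = √(0.773394 + 0.127149) = 0.9490 km
S14: √((-0.0090·111.32)² + (-0.0014·56.6)²) = √(1.003764 + 0.006279) = 1.0050 km
Sorted: S9 (0.2086 km) < S11 (0.2330 km) < S12 (0.6081 km) < S4 (0.7168 km) < S10 (0.7175 km) < …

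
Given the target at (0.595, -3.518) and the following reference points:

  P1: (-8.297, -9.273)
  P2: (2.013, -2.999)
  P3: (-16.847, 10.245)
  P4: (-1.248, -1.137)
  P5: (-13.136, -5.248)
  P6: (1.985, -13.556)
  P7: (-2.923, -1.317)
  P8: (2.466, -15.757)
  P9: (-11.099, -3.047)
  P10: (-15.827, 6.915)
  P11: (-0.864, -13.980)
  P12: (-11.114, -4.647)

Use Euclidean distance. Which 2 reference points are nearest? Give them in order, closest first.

Distances from (0.595, -3.518):
P1: √((-8.892)² + (-5.755)²) = √(79.06766 + 33.12002) = 10.592
P2: √((1.418)² + (0.519)²) = √(2.01072 + 0.26936) = 1.510
P3: √((-17.442)² + (13.763)²) = √(304.22336 + 189.42017) = 22.218
P4: √((-1.843)² + (2.381)²) = √(3.39665 + 5.66916) = 3.011
P5: √((-13.731)² + (-1.730)²) = √(188.54036 + 2.99290) = 13.840
P6: √((1.390)² + (-10.038)²) = √(1.93210 + 100.76144) = 10.134
P7: √((-3.518)² + (2.201)²) = √(12.37632 + 4.84440) = 4.150
P8: √((1.871)² + (-12.239)²) = √(3.50064 + 149.79312) = 12.381
P9: √((-11.694)² + (0.471)²) = √(136.74964 + 0.22184) = 11.703
P10: √((-16.422)² + (10.433)²) = √(269.68208 + 108.84749) = 19.456
P11: √((-1.459)² + (-10.462)²) = √(2.12868 + 109.45344) = 10.563
P12: √((-11.709)² + (-1.129)²) = √(137.10068 + 1.27464) = 11.763
Sorted: P2 (1.510) < P4 (3.011) < P7 (4.150) < P6 (10.134) < …

P2, P4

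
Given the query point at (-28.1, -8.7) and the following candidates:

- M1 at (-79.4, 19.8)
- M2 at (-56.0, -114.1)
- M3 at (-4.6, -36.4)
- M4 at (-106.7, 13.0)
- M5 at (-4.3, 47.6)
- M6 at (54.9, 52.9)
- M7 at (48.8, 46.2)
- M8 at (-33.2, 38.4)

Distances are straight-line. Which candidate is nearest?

M3

Distances from (-28.1, -8.7):
M1: √((-51.3)² + (28.5)²) = √(2631.690 + 812.250) = 58.7
M2: √((-27.9)² + (-105.4)²) = √(778.410 + 11109.160) = 109.0
M3: √((23.5)² + (-27.7)²) = √(552.250 + 767.290) = 36.3
M4: √((-78.6)² + (21.7)²) = √(6177.960 + 470.890) = 81.5
M5: √((23.8)² + (56.3)²) = √(566.440 + 3169.690) = 61.1
M6: √((83.0)² + (61.6)²) = √(6889.000 + 3794.560) = 103.4
M7: √((76.9)² + (54.9)²) = √(5913.610 + 3014.010) = 94.5
M8: √((-5.1)² + (47.1)²) = √(26.010 + 2218.410) = 47.4
Minimum: M3 at 36.3.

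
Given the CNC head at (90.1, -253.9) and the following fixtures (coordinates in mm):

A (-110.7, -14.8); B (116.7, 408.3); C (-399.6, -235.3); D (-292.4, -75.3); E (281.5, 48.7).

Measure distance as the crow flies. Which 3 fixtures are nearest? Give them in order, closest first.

A, E, D

Distances from (90.1, -253.9):
A: √((-200.8)² + (239.1)²) = √(40320.640 + 57168.810) = 312.2 mm
B: √((26.6)² + (662.2)²) = √(707.560 + 438508.840) = 662.7 mm
C: √((-489.7)² + (18.6)²) = √(239806.090 + 345.960) = 490.1 mm
D: √((-382.5)² + (178.6)²) = √(146306.250 + 31897.960) = 422.1 mm
E: √((191.4)² + (302.6)²) = √(36633.960 + 91566.760) = 358.1 mm
Sorted: A (312.2 mm) < E (358.1 mm) < D (422.1 mm) < C (490.1 mm) < B (662.7 mm)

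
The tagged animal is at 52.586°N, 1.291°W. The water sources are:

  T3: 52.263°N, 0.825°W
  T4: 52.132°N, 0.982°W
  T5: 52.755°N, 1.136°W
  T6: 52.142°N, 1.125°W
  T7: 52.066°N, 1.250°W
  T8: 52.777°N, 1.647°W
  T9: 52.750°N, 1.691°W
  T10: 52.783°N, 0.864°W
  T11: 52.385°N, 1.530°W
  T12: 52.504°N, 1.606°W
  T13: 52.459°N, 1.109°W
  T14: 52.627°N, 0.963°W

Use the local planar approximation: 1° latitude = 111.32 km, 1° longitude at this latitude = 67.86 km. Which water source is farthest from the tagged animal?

Distances from 52.586°N, 1.291°W:
T3: √((-0.323·111.32)² + (0.466·67.86)²) = √(1292.85982 + 999.99895) = 47.884 km
T4: √((-0.454·111.32)² + (0.309·67.86)²) = √(2554.21882 + 439.68806) = 54.717 km
T5: √((0.169·111.32)² + (0.155·67.86)²) = √(353.93198 + 110.63463) = 21.554 km
T6: √((-0.444·111.32)² + (0.166·67.86)²) = √(2442.93738 + 126.89482) = 50.694 km
T7: √((-0.520·111.32)² + (0.041·67.86)²) = √(3350.83530 + 7.74097) = 57.953 km
T8: √((0.191·111.32)² + (-0.356·67.86)²) = √(452.07775 + 583.61669) = 32.182 km
T9: √((0.164·111.32)² + (-0.400·67.86)²) = √(333.29906 + 736.79674) = 32.712 km
T10: √((0.197·111.32)² + (0.427·67.86)²) = √(480.92665 + 839.62133) = 36.339 km
T11: √((-0.201·111.32)² + (-0.239·67.86)²) = √(500.65495 + 263.04104) = 27.635 km
T12: √((-0.082·111.32)² + (-0.315·67.86)²) = √(83.32477 + 456.92910) = 23.243 km
T13: √((-0.127·111.32)² + (0.182·67.86)²) = √(199.87286 + 152.53534) = 18.773 km
T14: √((0.041·111.32)² + (0.328·67.86)²) = √(20.83119 + 495.42213) = 22.721 km
Maximum: T7 at 57.953 km.

T7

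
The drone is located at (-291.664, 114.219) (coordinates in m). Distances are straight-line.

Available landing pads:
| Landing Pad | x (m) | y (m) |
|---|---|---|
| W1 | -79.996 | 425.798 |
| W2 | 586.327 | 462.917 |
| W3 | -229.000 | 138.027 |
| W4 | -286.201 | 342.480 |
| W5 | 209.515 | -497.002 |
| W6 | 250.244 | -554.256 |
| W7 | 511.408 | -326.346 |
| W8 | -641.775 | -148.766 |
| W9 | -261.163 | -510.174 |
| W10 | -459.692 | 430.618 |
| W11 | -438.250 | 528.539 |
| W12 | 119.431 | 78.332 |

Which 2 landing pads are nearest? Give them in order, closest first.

W3, W4

Distances from (-291.664, 114.219):
W1: √((211.668)² + (311.579)²) = √(44803.34222 + 97081.47324) = 376.676 m
W2: √((877.991)² + (348.698)²) = √(770868.19608 + 121590.29520) = 944.700 m
W3: √((62.664)² + (23.808)²) = √(3926.77690 + 566.82086) = 67.034 m
W4: √((5.463)² + (228.261)²) = √(29.84437 + 52103.08412) = 228.326 m
W5: √((501.179)² + (-611.221)²) = √(251180.39004 + 373591.11084) = 790.425 m
W6: √((541.908)² + (-668.475)²) = √(293664.28046 + 446858.82562) = 860.537 m
W7: √((803.072)² + (-440.565)²) = √(644924.63718 + 194097.51922) = 915.982 m
W8: √((-350.111)² + (-262.985)²) = √(122577.71232 + 69161.11023) = 437.880 m
W9: √((30.501)² + (-624.393)²) = √(930.31100 + 389866.61845) = 625.138 m
W10: √((-168.028)² + (316.399)²) = √(28233.40878 + 100108.32720) = 358.248 m
W11: √((-146.586)² + (414.320)²) = √(21487.45540 + 171661.06240) = 439.487 m
W12: √((411.095)² + (-35.887)²) = √(168999.09902 + 1287.87677) = 412.658 m
Sorted: W3 (67.034 m) < W4 (228.326 m) < W10 (358.248 m) < W1 (376.676 m) < …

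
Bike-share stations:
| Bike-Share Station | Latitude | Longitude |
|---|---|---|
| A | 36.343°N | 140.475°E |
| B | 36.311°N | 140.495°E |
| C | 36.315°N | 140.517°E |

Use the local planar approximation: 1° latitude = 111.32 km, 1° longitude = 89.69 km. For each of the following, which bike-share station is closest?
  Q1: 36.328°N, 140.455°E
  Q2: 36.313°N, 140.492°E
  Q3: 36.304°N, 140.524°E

Q1 at 36.328°N, 140.455°E:
  A: √((0.015·111.32)² + (0.020·89.69)²) = √(2.78823 + 3.21772) = 2.451 km
  B: √((-0.017·111.32)² + (0.040·89.69)²) = √(3.58133 + 12.87087) = 4.056 km
  C: √((-0.013·111.32)² + (0.062·89.69)²) = √(2.09427 + 30.92227) = 5.746 km
  → nearest: A (2.451 km)
Q2 at 36.313°N, 140.492°E:
  A: √((0.030·111.32)² + (-0.017·89.69)²) = √(11.15293 + 2.32480) = 3.671 km
  B: √((-0.002·111.32)² + (0.003·89.69)²) = √(0.04957 + 0.07240) = 0.349 km
  C: √((0.002·111.32)² + (0.025·89.69)²) = √(0.04957 + 5.02769) = 2.253 km
  → nearest: B (0.349 km)
Q3 at 36.304°N, 140.524°E:
  A: √((0.039·111.32)² + (-0.049·89.69)²) = √(18.84845 + 19.31435) = 6.178 km
  B: √((0.007·111.32)² + (-0.029·89.69)²) = √(0.60721 + 6.76525) = 2.715 km
  C: √((0.011·111.32)² + (-0.007·89.69)²) = √(1.49945 + 0.39417) = 1.376 km
  → nearest: C (1.376 km)

Q1→A; Q2→B; Q3→C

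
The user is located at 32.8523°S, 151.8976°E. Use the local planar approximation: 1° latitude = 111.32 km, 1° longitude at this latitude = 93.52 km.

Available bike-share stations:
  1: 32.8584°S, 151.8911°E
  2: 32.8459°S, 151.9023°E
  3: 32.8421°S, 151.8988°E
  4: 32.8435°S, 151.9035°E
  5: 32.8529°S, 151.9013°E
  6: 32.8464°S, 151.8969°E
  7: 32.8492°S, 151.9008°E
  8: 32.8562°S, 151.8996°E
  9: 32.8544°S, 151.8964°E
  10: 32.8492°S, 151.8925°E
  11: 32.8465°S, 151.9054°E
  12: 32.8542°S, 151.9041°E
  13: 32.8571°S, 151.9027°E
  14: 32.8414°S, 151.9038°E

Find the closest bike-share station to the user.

9

Distances from 32.8523°S, 151.8976°E:
1: √((-0.0061·111.32)² + (-0.0065·93.52)²) = √(0.461112 + 0.369518) = 0.9114 km
2: √((0.0064·111.32)² + (0.0047·93.52)²) = √(0.507582 + 0.193199) = 0.8371 km
3: √((0.0102·111.32)² + (0.0012·93.52)²) = √(1.289278 + 0.012594) = 1.1410 km
4: √((0.0088·111.32)² + (0.0059·93.52)²) = √(0.959648 + 0.304448) = 1.1243 km
5: √((-0.0006·111.32)² + (0.0037·93.52)²) = √(0.004461 + 0.119733) = 0.3524 km
6: √((0.0059·111.32)² + (-0.0007·93.52)²) = √(0.431370 + 0.004286) = 0.6600 km
7: √((0.0031·111.32)² + (0.0032·93.52)²) = √(0.119088 + 0.089559) = 0.4568 km
8: √((-0.0039·111.32)² + (0.0020·93.52)²) = √(0.188484 + 0.034984) = 0.4727 km
9: √((-0.0021·111.32)² + (-0.0012·93.52)²) = √(0.054649 + 0.012594) = 0.2593 km
10: √((0.0031·111.32)² + (-0.0051·93.52)²) = √(0.119088 + 0.227483) = 0.5887 km
11: √((0.0058·111.32)² + (0.0078·93.52)²) = √(0.416872 + 0.532106) = 0.9742 km
12: √((-0.0019·111.32)² + (0.0065·93.52)²) = √(0.044736 + 0.369518) = 0.6436 km
13: √((-0.0048·111.32)² + (0.0051·93.52)²) = √(0.285515 + 0.227483) = 0.7162 km
14: √((0.0109·111.32)² + (0.0062·93.52)²) = √(1.472310 + 0.336196) = 1.3448 km
Minimum: 9 at 0.2593 km.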